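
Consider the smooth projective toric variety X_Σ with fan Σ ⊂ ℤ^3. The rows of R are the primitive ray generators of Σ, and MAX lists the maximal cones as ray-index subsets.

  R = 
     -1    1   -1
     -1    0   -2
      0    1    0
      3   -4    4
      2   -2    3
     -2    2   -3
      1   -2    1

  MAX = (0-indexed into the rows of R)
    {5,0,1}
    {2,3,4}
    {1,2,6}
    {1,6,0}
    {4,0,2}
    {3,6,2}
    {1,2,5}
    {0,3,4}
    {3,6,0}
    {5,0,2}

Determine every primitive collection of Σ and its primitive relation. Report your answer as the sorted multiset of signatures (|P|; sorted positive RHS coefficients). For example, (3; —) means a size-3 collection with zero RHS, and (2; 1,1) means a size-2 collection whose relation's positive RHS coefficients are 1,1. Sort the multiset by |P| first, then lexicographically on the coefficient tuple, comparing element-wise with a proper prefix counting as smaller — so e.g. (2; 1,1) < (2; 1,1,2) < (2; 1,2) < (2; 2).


Primitive collections (9):

  • {4,5}:  v_{4} + v_{5} = 0  →  sig = (2; —)
  • {1,4}:  v_{1} + v_{4} = v_{6}  →  sig = (2; 1)
  • {3,5}:  v_{3} + v_{5} = v_{6}  →  sig = (2; 1)
  • {4,6}:  v_{4} + v_{6} = v_{3}  →  sig = (2; 1)
  • {5,6}:  v_{5} + v_{6} = v_{1}  →  sig = (2; 1)
  • {1,3}:  v_{1} + v_{3} = 2·v_{6}  →  sig = (2; 2)
  • {0,2,6}:  v_{0} + v_{2} + v_{6} = 0  →  sig = (3; —)
  • {0,1,2}:  v_{0} + v_{1} + v_{2} = v_{5}  →  sig = (3; 1)
  • {0,2,3}:  v_{0} + v_{2} + v_{3} = v_{4}  →  sig = (3; 1)

so the primitive-relation signature multiset is
    (2; —)
    (2; 1)
    (2; 1)
    (2; 1)
    (2; 1)
    (2; 2)
    (3; —)
    (3; 1)
    (3; 1)


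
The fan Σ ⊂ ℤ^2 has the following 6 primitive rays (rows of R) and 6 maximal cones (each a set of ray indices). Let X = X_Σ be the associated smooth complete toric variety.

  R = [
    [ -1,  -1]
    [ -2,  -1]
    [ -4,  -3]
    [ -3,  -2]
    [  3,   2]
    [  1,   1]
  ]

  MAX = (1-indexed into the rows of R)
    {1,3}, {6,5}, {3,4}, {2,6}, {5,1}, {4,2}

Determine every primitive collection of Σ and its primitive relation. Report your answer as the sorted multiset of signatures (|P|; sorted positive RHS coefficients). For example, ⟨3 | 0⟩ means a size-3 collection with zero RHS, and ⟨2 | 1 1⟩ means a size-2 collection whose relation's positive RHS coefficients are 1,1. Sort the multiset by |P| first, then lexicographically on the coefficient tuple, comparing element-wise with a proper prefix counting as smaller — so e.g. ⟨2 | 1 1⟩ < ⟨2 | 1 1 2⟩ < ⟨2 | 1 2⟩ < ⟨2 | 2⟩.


The 9 primitive collections of Σ (r=6, n=2):

  P = {1,6}:  v_{1} + v_{6} = 0  ⟹  sig = ⟨2 | 0⟩
  P = {4,5}:  v_{4} + v_{5} = 0  ⟹  sig = ⟨2 | 0⟩
  P = {1,2}:  v_{1} + v_{2} = v_{4}  ⟹  sig = ⟨2 | 1⟩
  P = {1,4}:  v_{1} + v_{4} = v_{3}  ⟹  sig = ⟨2 | 1⟩
  P = {2,5}:  v_{2} + v_{5} = v_{6}  ⟹  sig = ⟨2 | 1⟩
  P = {3,5}:  v_{3} + v_{5} = v_{1}  ⟹  sig = ⟨2 | 1⟩
  P = {3,6}:  v_{3} + v_{6} = v_{4}  ⟹  sig = ⟨2 | 1⟩
  P = {4,6}:  v_{4} + v_{6} = v_{2}  ⟹  sig = ⟨2 | 1⟩
  P = {2,3}:  v_{2} + v_{3} = 2·v_{4}  ⟹  sig = ⟨2 | 2⟩

Hence PRS(X_Σ) =
    ⟨2 | 0⟩
    ⟨2 | 0⟩
    ⟨2 | 1⟩
    ⟨2 | 1⟩
    ⟨2 | 1⟩
    ⟨2 | 1⟩
    ⟨2 | 1⟩
    ⟨2 | 1⟩
    ⟨2 | 2⟩


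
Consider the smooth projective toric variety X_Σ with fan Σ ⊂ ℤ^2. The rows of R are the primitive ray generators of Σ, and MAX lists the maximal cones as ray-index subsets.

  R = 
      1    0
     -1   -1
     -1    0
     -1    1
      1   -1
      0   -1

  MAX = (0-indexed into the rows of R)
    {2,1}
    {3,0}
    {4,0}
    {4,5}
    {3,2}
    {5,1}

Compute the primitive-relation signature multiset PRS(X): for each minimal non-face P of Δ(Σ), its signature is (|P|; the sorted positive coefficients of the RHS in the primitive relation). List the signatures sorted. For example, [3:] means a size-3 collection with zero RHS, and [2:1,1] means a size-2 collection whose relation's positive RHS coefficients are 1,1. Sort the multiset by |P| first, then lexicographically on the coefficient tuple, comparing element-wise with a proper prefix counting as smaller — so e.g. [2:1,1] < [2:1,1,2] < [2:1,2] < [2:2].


Δ(Σ) — 6 vertices, 9 min non-faces:

  {0,2}:  v_{0} + v_{2} = 0 ; sig = [2:]
  {3,4}:  v_{3} + v_{4} = 0 ; sig = [2:]
  {0,1}:  v_{0} + v_{1} = v_{5} ; sig = [2:1]
  {0,5}:  v_{0} + v_{5} = v_{4} ; sig = [2:1]
  {2,4}:  v_{2} + v_{4} = v_{5} ; sig = [2:1]
  {2,5}:  v_{2} + v_{5} = v_{1} ; sig = [2:1]
  {3,5}:  v_{3} + v_{5} = v_{2} ; sig = [2:1]
  {1,3}:  v_{1} + v_{3} = 2·v_{2} ; sig = [2:2]
  {1,4}:  v_{1} + v_{4} = 2·v_{5} ; sig = [2:2]

Sorted signature multiset PRS(X):
[[2:], [2:], [2:1], [2:1], [2:1], [2:1], [2:1], [2:2], [2:2]]


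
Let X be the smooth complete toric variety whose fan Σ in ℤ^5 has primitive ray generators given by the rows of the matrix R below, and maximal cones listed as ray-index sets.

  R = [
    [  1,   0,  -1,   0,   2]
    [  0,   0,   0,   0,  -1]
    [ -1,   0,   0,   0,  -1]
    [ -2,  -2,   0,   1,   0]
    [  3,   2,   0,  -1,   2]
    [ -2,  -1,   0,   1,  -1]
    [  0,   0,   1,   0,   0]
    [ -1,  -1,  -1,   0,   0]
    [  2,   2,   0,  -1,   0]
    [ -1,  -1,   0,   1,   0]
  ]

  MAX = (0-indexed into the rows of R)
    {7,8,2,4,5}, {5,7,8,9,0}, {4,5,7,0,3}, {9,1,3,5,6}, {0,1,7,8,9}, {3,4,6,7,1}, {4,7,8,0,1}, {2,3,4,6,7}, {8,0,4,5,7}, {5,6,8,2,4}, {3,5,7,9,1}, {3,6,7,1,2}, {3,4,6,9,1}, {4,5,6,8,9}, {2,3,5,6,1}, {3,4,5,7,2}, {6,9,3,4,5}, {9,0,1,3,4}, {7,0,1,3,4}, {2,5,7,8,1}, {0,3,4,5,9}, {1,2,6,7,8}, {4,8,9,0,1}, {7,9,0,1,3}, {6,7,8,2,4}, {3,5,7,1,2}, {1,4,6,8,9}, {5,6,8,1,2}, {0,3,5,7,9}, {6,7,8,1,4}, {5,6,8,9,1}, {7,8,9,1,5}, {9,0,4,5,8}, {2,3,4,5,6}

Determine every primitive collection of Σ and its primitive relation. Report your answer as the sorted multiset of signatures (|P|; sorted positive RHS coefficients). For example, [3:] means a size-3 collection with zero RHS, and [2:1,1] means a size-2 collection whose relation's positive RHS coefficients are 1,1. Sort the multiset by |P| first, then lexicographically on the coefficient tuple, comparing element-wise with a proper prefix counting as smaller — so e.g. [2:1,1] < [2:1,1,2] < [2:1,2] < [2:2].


10 minimal non-faces of Δ(Σ) (on 10 rays):

  P={3,8}:  v_{3} + v_{8} = 0  →  sig = [2:]
  P={2,9}:  v_{2} + v_{9} = v_{5}  →  sig = [2:1]
  P={0,6}:  v_{0} + v_{6} = v_{3} + v_{4}  →  sig = [2:1,1]
  P={0,2}:  v_{0} + v_{2} = v_{4} + v_{5} + v_{7}  →  sig = [2:1,1,1]
  P={1,2,4}:  v_{1} + v_{2} + v_{4} = v_{8}  →  sig = [3:1]
  P={4,7,9}:  v_{4} + v_{7} + v_{9} = v_{0}  →  sig = [3:1]
  P={6,7,9}:  v_{6} + v_{7} + v_{9} = v_{3}  →  sig = [3:1]
  P={1,4,5}:  v_{1} + v_{4} + v_{5} = v_{8} + v_{9}  →  sig = [3:1,1]
  P={5,6,7}:  v_{5} + v_{6} + v_{7} = v_{2} + v_{3}  →  sig = [3:1,1]
  P={0,1,5}:  v_{0} + v_{1} + v_{5} = v_{7} + v_{8} + 2·v_{9}  →  sig = [3:1,1,2]

Hence PRS(X_Σ) =
[[2:], [2:1], [2:1,1], [2:1,1,1], [3:1], [3:1], [3:1], [3:1,1], [3:1,1], [3:1,1,2]]


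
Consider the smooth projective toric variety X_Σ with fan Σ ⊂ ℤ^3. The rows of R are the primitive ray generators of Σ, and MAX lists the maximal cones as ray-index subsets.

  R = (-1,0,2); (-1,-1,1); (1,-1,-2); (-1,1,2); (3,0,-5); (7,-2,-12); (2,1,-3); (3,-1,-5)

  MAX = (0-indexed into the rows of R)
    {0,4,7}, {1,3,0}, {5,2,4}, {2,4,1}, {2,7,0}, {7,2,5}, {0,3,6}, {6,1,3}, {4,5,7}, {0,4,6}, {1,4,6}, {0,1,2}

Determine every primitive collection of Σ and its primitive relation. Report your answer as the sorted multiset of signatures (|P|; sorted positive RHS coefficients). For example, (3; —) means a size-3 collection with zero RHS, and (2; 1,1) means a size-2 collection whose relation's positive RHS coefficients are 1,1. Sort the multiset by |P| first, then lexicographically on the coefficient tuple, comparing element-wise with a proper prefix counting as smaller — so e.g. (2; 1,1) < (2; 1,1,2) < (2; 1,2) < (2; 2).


|primitive collections| = 14. Relations:

  • {2,3}:  v_{2} + v_{3} = 0  ⇒ sig = (2; —)
  • {2,6}:  v_{2} + v_{6} = v_{4}  ⇒ sig = (2; 1)
  • {3,4}:  v_{3} + v_{4} = v_{6}  ⇒ sig = (2; 1)
  • {3,5}:  v_{3} + v_{5} = v_{4} + v_{7}  ⇒ sig = (2; 1,1)
  • {3,7}:  v_{3} + v_{7} = v_{0} + v_{4}  ⇒ sig = (2; 1,1)
  • {5,6}:  v_{5} + v_{6} = 2·v_{4} + v_{7}  ⇒ sig = (2; 1,2)
  • {6,7}:  v_{6} + v_{7} = v_{0} + 2·v_{4}  ⇒ sig = (2; 1,2)
  • {1,5}:  v_{1} + v_{5} = 3·v_{2} + v_{4}  ⇒ sig = (2; 1,3)
  • {0,5}:  v_{0} + v_{5} = 2·v_{7}  ⇒ sig = (2; 2)
  • {1,7}:  v_{1} + v_{7} = 2·v_{2}  ⇒ sig = (2; 2)
  • {0,1,6}:  v_{0} + v_{1} + v_{6} = 0  ⇒ sig = (3; —)
  • {0,1,4}:  v_{0} + v_{1} + v_{4} = v_{2}  ⇒ sig = (3; 1)
  • {0,2,4}:  v_{0} + v_{2} + v_{4} = v_{7}  ⇒ sig = (3; 1)
  • {2,4,7}:  v_{2} + v_{4} + v_{7} = v_{5}  ⇒ sig = (3; 1)

Signatures (|P|; sorted positive RHS coefficients), sorted:
{ (2; —),  (2; 1) ×2,  (2; 1,1) ×2,  (2; 1,2) ×2,  (2; 1,3),  (2; 2) ×2,  (3; —),  (3; 1) ×3 }


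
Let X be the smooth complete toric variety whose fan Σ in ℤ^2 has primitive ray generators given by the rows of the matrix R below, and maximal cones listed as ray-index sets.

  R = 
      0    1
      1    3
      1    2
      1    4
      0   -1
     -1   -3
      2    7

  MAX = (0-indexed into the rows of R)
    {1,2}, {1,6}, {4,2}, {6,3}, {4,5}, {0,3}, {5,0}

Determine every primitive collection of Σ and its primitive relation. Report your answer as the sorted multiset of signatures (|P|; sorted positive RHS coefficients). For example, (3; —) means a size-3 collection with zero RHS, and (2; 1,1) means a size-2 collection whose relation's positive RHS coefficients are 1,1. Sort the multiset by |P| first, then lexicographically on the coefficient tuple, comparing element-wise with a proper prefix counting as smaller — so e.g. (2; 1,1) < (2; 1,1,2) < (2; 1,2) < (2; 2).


Σ has 14 primitive collections:

  {0,4}:  v_{0} + v_{4} = 0 ; sig = (2; —)
  {1,5}:  v_{1} + v_{5} = 0 ; sig = (2; —)
  {0,1}:  v_{0} + v_{1} = v_{3} ; sig = (2; 1)
  {0,2}:  v_{0} + v_{2} = v_{1} ; sig = (2; 1)
  {1,3}:  v_{1} + v_{3} = v_{6} ; sig = (2; 1)
  {1,4}:  v_{1} + v_{4} = v_{2} ; sig = (2; 1)
  {2,5}:  v_{2} + v_{5} = v_{4} ; sig = (2; 1)
  {3,4}:  v_{3} + v_{4} = v_{1} ; sig = (2; 1)
  {3,5}:  v_{3} + v_{5} = v_{0} ; sig = (2; 1)
  {5,6}:  v_{5} + v_{6} = v_{3} ; sig = (2; 1)
  {0,6}:  v_{0} + v_{6} = 2·v_{3} ; sig = (2; 2)
  {2,3}:  v_{2} + v_{3} = 2·v_{1} ; sig = (2; 2)
  {4,6}:  v_{4} + v_{6} = 2·v_{1} ; sig = (2; 2)
  {2,6}:  v_{2} + v_{6} = 3·v_{1} ; sig = (2; 3)

Hence PRS(X_Σ) =
    |P|=2: 14 collections, coeffs (), (), (1), (1), (1), (1), (1), (1), (1), (1), (2), (2), (2), (3)


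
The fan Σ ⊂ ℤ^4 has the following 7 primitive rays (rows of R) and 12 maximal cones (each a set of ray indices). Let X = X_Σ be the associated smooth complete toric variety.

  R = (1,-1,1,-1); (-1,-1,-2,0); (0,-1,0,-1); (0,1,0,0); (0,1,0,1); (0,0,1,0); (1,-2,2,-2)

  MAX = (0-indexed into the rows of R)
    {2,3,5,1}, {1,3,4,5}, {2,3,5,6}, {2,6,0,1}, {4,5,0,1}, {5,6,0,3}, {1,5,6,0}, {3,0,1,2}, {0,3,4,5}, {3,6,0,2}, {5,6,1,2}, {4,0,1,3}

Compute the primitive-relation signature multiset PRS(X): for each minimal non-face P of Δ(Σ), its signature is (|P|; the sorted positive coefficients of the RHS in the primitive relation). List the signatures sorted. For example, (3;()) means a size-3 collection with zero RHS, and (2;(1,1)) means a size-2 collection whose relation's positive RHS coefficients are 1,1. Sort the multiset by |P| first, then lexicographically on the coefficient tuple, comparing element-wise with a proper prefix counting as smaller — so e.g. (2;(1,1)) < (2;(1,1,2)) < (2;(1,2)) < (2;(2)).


5 minimal non-faces of Δ(Σ) (on 7 rays):

  {2,4}:  v_{2} + v_{4} = 0  →  sig = (2;())
  {4,6}:  v_{4} + v_{6} = v_{0} + v_{5}  →  sig = (2;(1,1))
  {0,2,5}:  v_{0} + v_{2} + v_{5} = v_{6}  →  sig = (3;(1))
  {1,3,6}:  v_{1} + v_{3} + v_{6} = 2·v_{2}  →  sig = (3;(2))
  {0,1,3,5}:  v_{0} + v_{1} + v_{3} + v_{5} = v_{2}  →  sig = (4;(1))

Sorted signature multiset PRS(X):
    |P|=2: 2 collections, coeffs (), (1,1)
    |P|=3: 2 collections, coeffs (1), (2)
    |P|=4: 1 collection, coeffs (1)


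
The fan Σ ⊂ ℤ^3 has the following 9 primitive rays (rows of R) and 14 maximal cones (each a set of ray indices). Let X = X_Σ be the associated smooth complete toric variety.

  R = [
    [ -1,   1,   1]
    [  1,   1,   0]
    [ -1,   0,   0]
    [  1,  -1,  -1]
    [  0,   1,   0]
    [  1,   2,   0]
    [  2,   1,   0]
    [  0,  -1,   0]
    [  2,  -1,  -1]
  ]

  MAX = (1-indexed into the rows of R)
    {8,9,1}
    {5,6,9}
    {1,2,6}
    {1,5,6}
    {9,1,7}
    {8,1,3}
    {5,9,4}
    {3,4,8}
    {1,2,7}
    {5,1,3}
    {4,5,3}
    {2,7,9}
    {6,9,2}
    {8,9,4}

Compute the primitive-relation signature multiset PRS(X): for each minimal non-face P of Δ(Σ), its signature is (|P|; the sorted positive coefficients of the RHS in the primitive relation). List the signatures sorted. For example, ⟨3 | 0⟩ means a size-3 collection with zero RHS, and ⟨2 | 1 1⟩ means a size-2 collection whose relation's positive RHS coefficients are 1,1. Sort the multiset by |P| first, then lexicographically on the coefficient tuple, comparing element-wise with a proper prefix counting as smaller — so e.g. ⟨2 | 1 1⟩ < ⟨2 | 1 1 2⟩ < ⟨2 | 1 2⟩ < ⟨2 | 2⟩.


Primitive collections (18):

  P={1,4}:  v_{1} + v_{4} = 0  ⇒ sig = ⟨2 | 0⟩
  P={5,8}:  v_{5} + v_{8} = 0  ⇒ sig = ⟨2 | 0⟩
  P={2,3}:  v_{2} + v_{3} = v_{5}  ⇒ sig = ⟨2 | 1⟩
  P={2,5}:  v_{2} + v_{5} = v_{6}  ⇒ sig = ⟨2 | 1⟩
  P={3,7}:  v_{3} + v_{7} = v_{2}  ⇒ sig = ⟨2 | 1⟩
  P={3,9}:  v_{3} + v_{9} = v_{4}  ⇒ sig = ⟨2 | 1⟩
  P={6,8}:  v_{6} + v_{8} = v_{2}  ⇒ sig = ⟨2 | 1⟩
  P={2,4}:  v_{2} + v_{4} = v_{5} + v_{9}  ⇒ sig = ⟨2 | 1 1⟩
  P={2,8}:  v_{2} + v_{8} = v_{1} + v_{9}  ⇒ sig = ⟨2 | 1 1⟩
  P={4,7}:  v_{4} + v_{7} = v_{2} + v_{9}  ⇒ sig = ⟨2 | 1 1⟩
  P={4,6}:  v_{4} + v_{6} = 2·v_{5} + v_{9}  ⇒ sig = ⟨2 | 1 2⟩
  P={3,6}:  v_{3} + v_{6} = 2·v_{5}  ⇒ sig = ⟨2 | 2⟩
  P={5,7}:  v_{5} + v_{7} = 2·v_{2}  ⇒ sig = ⟨2 | 2⟩
  P={7,8}:  v_{7} + v_{8} = 2·v_{1} + 2·v_{9}  ⇒ sig = ⟨2 | 2 2⟩
  P={6,7}:  v_{6} + v_{7} = 3·v_{2}  ⇒ sig = ⟨2 | 3⟩
  P={1,2,9}:  v_{1} + v_{2} + v_{9} = v_{7}  ⇒ sig = ⟨3 | 1⟩
  P={1,5,9}:  v_{1} + v_{5} + v_{9} = v_{2}  ⇒ sig = ⟨3 | 1⟩
  P={1,6,9}:  v_{1} + v_{6} + v_{9} = 2·v_{2}  ⇒ sig = ⟨3 | 2⟩

Hence PRS(X_Σ) =
    |P|=2: 15 collections, coeffs (), (), (1), (1), (1), (1), (1), (1,1), (1,1), (1,1), (1,2), (2), (2), (2,2), (3)
    |P|=3: 3 collections, coeffs (1), (1), (2)


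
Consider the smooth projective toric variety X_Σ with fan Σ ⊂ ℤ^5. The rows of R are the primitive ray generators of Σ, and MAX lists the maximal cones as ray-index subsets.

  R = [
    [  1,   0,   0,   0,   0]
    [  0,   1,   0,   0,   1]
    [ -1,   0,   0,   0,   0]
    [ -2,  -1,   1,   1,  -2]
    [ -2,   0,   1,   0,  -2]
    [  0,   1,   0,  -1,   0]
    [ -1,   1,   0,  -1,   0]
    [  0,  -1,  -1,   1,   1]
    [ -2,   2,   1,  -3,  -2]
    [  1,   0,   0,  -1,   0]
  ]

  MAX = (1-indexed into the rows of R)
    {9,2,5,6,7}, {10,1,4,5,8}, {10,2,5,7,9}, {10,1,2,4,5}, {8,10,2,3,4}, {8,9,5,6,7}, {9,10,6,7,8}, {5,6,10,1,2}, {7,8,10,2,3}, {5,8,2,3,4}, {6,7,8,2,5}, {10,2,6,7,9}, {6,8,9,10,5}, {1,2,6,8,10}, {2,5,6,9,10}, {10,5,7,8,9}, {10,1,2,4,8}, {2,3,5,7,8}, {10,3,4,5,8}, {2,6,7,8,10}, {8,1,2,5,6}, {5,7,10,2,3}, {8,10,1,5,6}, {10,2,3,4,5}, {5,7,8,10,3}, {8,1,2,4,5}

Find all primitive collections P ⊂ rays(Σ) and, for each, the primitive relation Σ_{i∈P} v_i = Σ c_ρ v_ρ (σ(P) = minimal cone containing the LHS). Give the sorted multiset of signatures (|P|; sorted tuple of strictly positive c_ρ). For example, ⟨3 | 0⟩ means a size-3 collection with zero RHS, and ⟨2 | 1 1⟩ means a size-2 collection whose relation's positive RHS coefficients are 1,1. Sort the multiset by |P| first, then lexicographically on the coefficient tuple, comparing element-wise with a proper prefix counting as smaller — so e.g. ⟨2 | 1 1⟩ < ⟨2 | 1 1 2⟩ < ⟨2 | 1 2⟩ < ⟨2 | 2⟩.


Δ(Σ) — 10 vertices, 11 min non-faces:

  {1,3}:  v_{1} + v_{3} = 0 — sig = ⟨2 | 0⟩
  {1,7}:  v_{1} + v_{7} = v_{6} — sig = ⟨2 | 1⟩
  {3,6}:  v_{3} + v_{6} = v_{7} — sig = ⟨2 | 1⟩
  {4,6}:  v_{4} + v_{6} = v_{5} — sig = ⟨2 | 1⟩
  {4,7}:  v_{4} + v_{7} = v_{3} + v_{5} — sig = ⟨2 | 1 1⟩
  {1,9}:  v_{1} + v_{9} = v_{5} + 2·v_{6} + v_{10} — sig = ⟨2 | 1 1 2⟩
  {3,9}:  v_{3} + v_{9} = v_{5} + 2·v_{7} + v_{10} — sig = ⟨2 | 1 1 2⟩
  {4,9}:  v_{4} + v_{9} = 2·v_{5} + v_{7} + v_{10} — sig = ⟨2 | 1 1 2⟩
  {2,8,9}:  v_{2} + v_{8} + v_{9} = 2·v_{7} — sig = ⟨3 | 2⟩
  {2,5,8,10}:  v_{2} + v_{5} + v_{8} + v_{10} = v_{3} — sig = ⟨4 | 1⟩
  {5,6,7,10}:  v_{5} + v_{6} + v_{7} + v_{10} = v_{9} — sig = ⟨4 | 1⟩

Hence PRS(X_Σ) =
[⟨2 | 0⟩, ⟨2 | 1⟩, ⟨2 | 1⟩, ⟨2 | 1⟩, ⟨2 | 1 1⟩, ⟨2 | 1 1 2⟩, ⟨2 | 1 1 2⟩, ⟨2 | 1 1 2⟩, ⟨3 | 2⟩, ⟨4 | 1⟩, ⟨4 | 1⟩]


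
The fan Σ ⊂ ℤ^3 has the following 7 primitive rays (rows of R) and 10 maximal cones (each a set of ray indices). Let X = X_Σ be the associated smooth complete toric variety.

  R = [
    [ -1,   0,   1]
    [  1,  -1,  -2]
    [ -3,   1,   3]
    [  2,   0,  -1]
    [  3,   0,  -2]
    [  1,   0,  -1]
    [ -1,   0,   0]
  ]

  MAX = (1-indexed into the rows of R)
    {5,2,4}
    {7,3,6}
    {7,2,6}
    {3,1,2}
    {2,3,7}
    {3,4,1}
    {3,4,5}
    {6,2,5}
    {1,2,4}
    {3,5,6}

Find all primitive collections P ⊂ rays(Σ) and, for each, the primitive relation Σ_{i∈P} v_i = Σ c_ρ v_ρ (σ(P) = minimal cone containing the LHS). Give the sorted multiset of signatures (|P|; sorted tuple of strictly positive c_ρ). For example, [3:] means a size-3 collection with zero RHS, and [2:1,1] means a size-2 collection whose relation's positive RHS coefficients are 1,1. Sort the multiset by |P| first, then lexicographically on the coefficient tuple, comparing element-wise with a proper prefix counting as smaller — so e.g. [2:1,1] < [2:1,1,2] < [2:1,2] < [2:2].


|primitive collections| = 9. Relations:

  P={1,6}:  v_{1} + v_{6} = 0  ⇒ sig = [2:]
  P={1,5}:  v_{1} + v_{5} = v_{4}  ⇒ sig = [2:1]
  P={4,6}:  v_{4} + v_{6} = v_{5}  ⇒ sig = [2:1]
  P={4,7}:  v_{4} + v_{7} = v_{6}  ⇒ sig = [2:1]
  P={1,7}:  v_{1} + v_{7} = v_{2} + v_{3}  ⇒ sig = [2:1,1]
  P={5,7}:  v_{5} + v_{7} = 2·v_{6}  ⇒ sig = [2:2]
  P={2,3,4}:  v_{2} + v_{3} + v_{4} = 0  ⇒ sig = [3:]
  P={2,3,5}:  v_{2} + v_{3} + v_{5} = v_{6}  ⇒ sig = [3:1]
  P={2,3,6}:  v_{2} + v_{3} + v_{6} = v_{7}  ⇒ sig = [3:1]

Signatures (|P|; sorted positive RHS coefficients), sorted:
[[2:], [2:1], [2:1], [2:1], [2:1,1], [2:2], [3:], [3:1], [3:1]]


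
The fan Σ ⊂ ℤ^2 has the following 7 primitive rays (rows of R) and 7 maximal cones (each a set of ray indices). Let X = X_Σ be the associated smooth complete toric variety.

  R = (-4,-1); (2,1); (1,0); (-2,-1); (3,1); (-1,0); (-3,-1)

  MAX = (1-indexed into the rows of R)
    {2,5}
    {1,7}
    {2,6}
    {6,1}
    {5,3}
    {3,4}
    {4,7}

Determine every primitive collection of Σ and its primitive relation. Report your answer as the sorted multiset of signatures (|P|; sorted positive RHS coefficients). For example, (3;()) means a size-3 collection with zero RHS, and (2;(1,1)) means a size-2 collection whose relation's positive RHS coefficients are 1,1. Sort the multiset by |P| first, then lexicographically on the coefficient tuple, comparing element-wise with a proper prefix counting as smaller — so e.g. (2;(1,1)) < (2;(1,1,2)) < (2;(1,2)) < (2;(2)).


Minimal non-faces — 14 found among 7 rays, 7 max cones:

  P = {2,4}:  v_{2} + v_{4} = 0  so sig = (2;())
  P = {3,6}:  v_{3} + v_{6} = 0  so sig = (2;())
  P = {5,7}:  v_{5} + v_{7} = 0  so sig = (2;())
  P = {1,3}:  v_{1} + v_{3} = v_{7}  so sig = (2;(1))
  P = {1,5}:  v_{1} + v_{5} = v_{6}  so sig = (2;(1))
  P = {2,3}:  v_{2} + v_{3} = v_{5}  so sig = (2;(1))
  P = {2,7}:  v_{2} + v_{7} = v_{6}  so sig = (2;(1))
  P = {3,7}:  v_{3} + v_{7} = v_{4}  so sig = (2;(1))
  P = {4,5}:  v_{4} + v_{5} = v_{3}  so sig = (2;(1))
  P = {4,6}:  v_{4} + v_{6} = v_{7}  so sig = (2;(1))
  P = {5,6}:  v_{5} + v_{6} = v_{2}  so sig = (2;(1))
  P = {6,7}:  v_{6} + v_{7} = v_{1}  so sig = (2;(1))
  P = {1,2}:  v_{1} + v_{2} = 2·v_{6}  so sig = (2;(2))
  P = {1,4}:  v_{1} + v_{4} = 2·v_{7}  so sig = (2;(2))

Signatures (|P|; sorted positive RHS coefficients), sorted:
[(2;()), (2;()), (2;()), (2;(1)), (2;(1)), (2;(1)), (2;(1)), (2;(1)), (2;(1)), (2;(1)), (2;(1)), (2;(1)), (2;(2)), (2;(2))]


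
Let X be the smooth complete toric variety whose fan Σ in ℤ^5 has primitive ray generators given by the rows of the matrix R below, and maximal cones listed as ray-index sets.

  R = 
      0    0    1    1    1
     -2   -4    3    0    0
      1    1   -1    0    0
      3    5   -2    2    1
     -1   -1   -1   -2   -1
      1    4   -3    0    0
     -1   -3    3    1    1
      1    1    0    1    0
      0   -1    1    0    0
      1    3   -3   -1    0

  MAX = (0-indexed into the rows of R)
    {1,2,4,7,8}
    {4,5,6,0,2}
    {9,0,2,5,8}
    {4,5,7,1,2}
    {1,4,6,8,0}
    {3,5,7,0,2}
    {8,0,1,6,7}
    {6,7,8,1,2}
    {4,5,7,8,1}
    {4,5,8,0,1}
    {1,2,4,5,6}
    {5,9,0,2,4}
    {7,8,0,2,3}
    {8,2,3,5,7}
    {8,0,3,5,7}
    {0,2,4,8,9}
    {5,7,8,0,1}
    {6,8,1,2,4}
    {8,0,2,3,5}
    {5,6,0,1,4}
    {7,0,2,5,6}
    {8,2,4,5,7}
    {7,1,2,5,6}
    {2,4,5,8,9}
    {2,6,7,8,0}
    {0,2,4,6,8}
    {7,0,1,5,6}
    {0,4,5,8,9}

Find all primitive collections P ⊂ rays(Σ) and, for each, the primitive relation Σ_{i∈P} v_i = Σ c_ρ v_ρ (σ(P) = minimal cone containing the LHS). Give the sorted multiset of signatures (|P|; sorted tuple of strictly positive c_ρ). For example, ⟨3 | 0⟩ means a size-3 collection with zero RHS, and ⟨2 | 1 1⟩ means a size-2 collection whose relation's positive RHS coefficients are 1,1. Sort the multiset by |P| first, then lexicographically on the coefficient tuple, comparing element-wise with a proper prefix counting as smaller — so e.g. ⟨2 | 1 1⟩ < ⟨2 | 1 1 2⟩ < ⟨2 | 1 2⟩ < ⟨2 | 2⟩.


The 14 primitive collections of Σ (r=10, n=5):

  P = {1,3}:  v_{1} + v_{3} = v_{0} + v_{7}  →  sig = ⟨2 | 1 1⟩
  P = {1,9}:  v_{1} + v_{9} = v_{0} + v_{4}  →  sig = ⟨2 | 1 1⟩
  P = {3,4}:  v_{3} + v_{4} = v_{2} + v_{5} + v_{8}  →  sig = ⟨2 | 1 1 1⟩
  P = {7,9}:  v_{7} + v_{9} = v_{2} + v_{5} + v_{8}  →  sig = ⟨2 | 1 1 1⟩
  P = {3,6}:  v_{3} + v_{6} = 2·v_{0} + v_{2} + v_{7}  →  sig = ⟨2 | 1 1 2⟩
  P = {6,9}:  v_{6} + v_{9} = 2·v_{0} + v_{2} + v_{4}  →  sig = ⟨2 | 1 1 2⟩
  P = {3,9}:  v_{3} + v_{9} = v_{0} + 2·v_{2} + 2·v_{5} + 2·v_{8}  →  sig = ⟨2 | 1 2 2 2⟩
  P = {0,4,7}:  v_{0} + v_{4} + v_{7} = 0  →  sig = ⟨3 | 0⟩
  P = {0,1,2}:  v_{0} + v_{1} + v_{2} = v_{6}  →  sig = ⟨3 | 1⟩
  P = {5,6,8}:  v_{5} + v_{6} + v_{8} = v_{0}  →  sig = ⟨3 | 1⟩
  P = {4,6,7}:  v_{4} + v_{6} + v_{7} = v_{1} + v_{2}  →  sig = ⟨3 | 1 1⟩
  P = {1,2,5,8}:  v_{1} + v_{2} + v_{5} + v_{8} = 0  →  sig = ⟨4 | 0⟩
  P = {0,2,4,5,8}:  v_{0} + v_{2} + v_{4} + v_{5} + v_{8} = v_{9}  →  sig = ⟨5 | 1⟩
  P = {0,2,5,7,8}:  v_{0} + v_{2} + v_{5} + v_{7} + v_{8} = v_{3}  →  sig = ⟨5 | 1⟩

Sorted signature multiset PRS(X):
[⟨2 | 1 1⟩, ⟨2 | 1 1⟩, ⟨2 | 1 1 1⟩, ⟨2 | 1 1 1⟩, ⟨2 | 1 1 2⟩, ⟨2 | 1 1 2⟩, ⟨2 | 1 2 2 2⟩, ⟨3 | 0⟩, ⟨3 | 1⟩, ⟨3 | 1⟩, ⟨3 | 1 1⟩, ⟨4 | 0⟩, ⟨5 | 1⟩, ⟨5 | 1⟩]


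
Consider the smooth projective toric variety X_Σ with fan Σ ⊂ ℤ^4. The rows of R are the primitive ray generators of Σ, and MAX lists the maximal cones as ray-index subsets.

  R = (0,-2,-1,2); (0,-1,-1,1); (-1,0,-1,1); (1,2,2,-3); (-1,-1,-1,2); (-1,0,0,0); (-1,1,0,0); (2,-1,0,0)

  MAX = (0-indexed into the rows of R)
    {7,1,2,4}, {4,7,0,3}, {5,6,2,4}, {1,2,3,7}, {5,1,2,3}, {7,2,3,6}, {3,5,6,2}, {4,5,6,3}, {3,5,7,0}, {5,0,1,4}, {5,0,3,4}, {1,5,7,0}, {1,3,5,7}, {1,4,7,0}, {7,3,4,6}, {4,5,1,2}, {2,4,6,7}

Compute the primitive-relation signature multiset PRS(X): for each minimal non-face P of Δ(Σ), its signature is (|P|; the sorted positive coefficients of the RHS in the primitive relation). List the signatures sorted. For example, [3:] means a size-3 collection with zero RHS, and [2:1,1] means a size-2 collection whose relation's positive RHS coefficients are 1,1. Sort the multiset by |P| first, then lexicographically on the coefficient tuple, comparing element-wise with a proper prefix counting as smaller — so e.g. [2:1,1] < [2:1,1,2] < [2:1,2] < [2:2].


Minimal non-faces — 9 found among 8 rays, 17 max cones:

  • {0,6}:  v_{0} + v_{6} = v_{4}  →  sig = [2:1]
  • {1,6}:  v_{1} + v_{6} = v_{2}  →  sig = [2:1]
  • {0,2}:  v_{0} + v_{2} = v_{1} + v_{4}  →  sig = [2:1,1]
  • {1,3,4}:  v_{1} + v_{3} + v_{4} = 0  →  sig = [3:]
  • {5,6,7}:  v_{5} + v_{6} + v_{7} = 0  →  sig = [3:]
  • {2,3,4}:  v_{2} + v_{3} + v_{4} = v_{6}  →  sig = [3:1]
  • {2,5,7}:  v_{2} + v_{5} + v_{7} = v_{1}  →  sig = [3:1]
  • {4,5,7}:  v_{4} + v_{5} + v_{7} = v_{0}  →  sig = [3:1]
  • {0,1,3}:  v_{0} + v_{1} + v_{3} = v_{5} + v_{7}  →  sig = [3:1,1]

so the primitive-relation signature multiset is
    |P|=2: 3 collections, coeffs (1), (1), (1,1)
    |P|=3: 6 collections, coeffs (), (), (1), (1), (1), (1,1)


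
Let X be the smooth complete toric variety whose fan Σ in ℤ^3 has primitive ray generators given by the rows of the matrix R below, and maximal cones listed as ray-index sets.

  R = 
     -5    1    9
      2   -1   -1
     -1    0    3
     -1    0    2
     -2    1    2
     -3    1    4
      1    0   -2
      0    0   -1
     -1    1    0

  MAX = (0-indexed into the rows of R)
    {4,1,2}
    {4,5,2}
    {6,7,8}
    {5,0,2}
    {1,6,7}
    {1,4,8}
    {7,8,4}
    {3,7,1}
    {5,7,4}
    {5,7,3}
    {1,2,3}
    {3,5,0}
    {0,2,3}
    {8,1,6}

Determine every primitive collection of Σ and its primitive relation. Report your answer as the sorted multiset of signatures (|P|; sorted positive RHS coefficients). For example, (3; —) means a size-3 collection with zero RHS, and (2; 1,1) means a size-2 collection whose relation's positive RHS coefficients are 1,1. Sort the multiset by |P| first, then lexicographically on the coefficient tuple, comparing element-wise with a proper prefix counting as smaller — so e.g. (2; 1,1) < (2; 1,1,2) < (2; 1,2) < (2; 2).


Δ(Σ) — 9 vertices, 18 min non-faces:

  P = {3,6}:  v_{3} + v_{6} = 0  ⟹  sig = (2; —)
  P = {1,5}:  v_{1} + v_{5} = v_{2}  ⟹  sig = (2; 1)
  P = {2,7}:  v_{2} + v_{7} = v_{3}  ⟹  sig = (2; 1)
  P = {3,4}:  v_{3} + v_{4} = v_{5}  ⟹  sig = (2; 1)
  P = {3,8}:  v_{3} + v_{8} = v_{4}  ⟹  sig = (2; 1)
  P = {4,6}:  v_{4} + v_{6} = v_{8}  ⟹  sig = (2; 1)
  P = {5,6}:  v_{5} + v_{6} = v_{4}  ⟹  sig = (2; 1)
  P = {0,6}:  v_{0} + v_{6} = v_{2} + v_{5}  ⟹  sig = (2; 1,1)
  P = {2,6}:  v_{2} + v_{6} = v_{1} + v_{4}  ⟹  sig = (2; 1,1)
  P = {0,8}:  v_{0} + v_{8} = v_{2} + v_{4} + v_{5}  ⟹  sig = (2; 1,1,1)
  P = {0,1}:  v_{0} + v_{1} = 2·v_{2} + v_{3}  ⟹  sig = (2; 1,2)
  P = {0,4}:  v_{0} + v_{4} = v_{2} + 2·v_{5}  ⟹  sig = (2; 1,2)
  P = {0,7}:  v_{0} + v_{7} = 2·v_{3} + v_{5}  ⟹  sig = (2; 1,2)
  P = {2,8}:  v_{2} + v_{8} = v_{1} + 2·v_{4}  ⟹  sig = (2; 1,2)
  P = {5,8}:  v_{5} + v_{8} = 2·v_{4}  ⟹  sig = (2; 2)
  P = {1,4,7}:  v_{1} + v_{4} + v_{7} = 0  ⟹  sig = (3; —)
  P = {1,7,8}:  v_{1} + v_{7} + v_{8} = v_{6}  ⟹  sig = (3; 1)
  P = {2,3,5}:  v_{2} + v_{3} + v_{5} = v_{0}  ⟹  sig = (3; 1)

Hence PRS(X_Σ) =
    |P|=2: 15 collections, coeffs (), (1), (1), (1), (1), (1), (1), (1,1), (1,1), (1,1,1), (1,2), (1,2), (1,2), (1,2), (2)
    |P|=3: 3 collections, coeffs (), (1), (1)


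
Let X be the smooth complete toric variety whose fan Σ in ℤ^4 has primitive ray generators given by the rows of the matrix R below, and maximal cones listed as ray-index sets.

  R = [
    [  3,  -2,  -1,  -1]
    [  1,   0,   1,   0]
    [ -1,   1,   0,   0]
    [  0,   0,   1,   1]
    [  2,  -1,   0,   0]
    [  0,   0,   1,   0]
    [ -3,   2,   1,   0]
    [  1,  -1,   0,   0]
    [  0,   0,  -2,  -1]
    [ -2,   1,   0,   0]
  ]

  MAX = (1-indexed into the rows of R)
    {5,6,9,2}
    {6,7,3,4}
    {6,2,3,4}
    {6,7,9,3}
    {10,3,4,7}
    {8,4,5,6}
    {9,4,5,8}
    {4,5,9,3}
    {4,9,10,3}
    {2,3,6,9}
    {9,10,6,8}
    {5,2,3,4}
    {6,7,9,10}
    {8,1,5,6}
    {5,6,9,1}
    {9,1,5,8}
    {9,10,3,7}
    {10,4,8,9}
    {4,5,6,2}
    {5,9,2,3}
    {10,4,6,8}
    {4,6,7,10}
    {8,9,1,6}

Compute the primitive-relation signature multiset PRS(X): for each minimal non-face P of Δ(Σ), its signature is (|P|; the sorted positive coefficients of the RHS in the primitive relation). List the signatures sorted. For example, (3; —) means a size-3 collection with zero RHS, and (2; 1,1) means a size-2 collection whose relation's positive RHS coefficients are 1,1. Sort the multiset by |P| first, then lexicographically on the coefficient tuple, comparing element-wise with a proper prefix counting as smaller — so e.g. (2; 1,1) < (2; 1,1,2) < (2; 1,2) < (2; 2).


The 18 primitive collections of Σ (r=10, n=4):

  • {3,8}:  v_{3} + v_{8} = 0  ⟹  sig = (2; —)
  • {5,10}:  v_{5} + v_{10} = 0  ⟹  sig = (2; —)
  • {1,4}:  v_{1} + v_{4} = v_{5} + v_{8}  ⟹  sig = (2; 1,1)
  • {2,8}:  v_{2} + v_{8} = v_{5} + v_{6}  ⟹  sig = (2; 1,1)
  • {2,10}:  v_{2} + v_{10} = v_{3} + v_{6}  ⟹  sig = (2; 1,1)
  • {5,7}:  v_{5} + v_{7} = v_{3} + v_{6}  ⟹  sig = (2; 1,1)
  • {7,8}:  v_{7} + v_{8} = v_{6} + v_{10}  ⟹  sig = (2; 1,1)
  • {1,3}:  v_{1} + v_{3} = v_{5} + v_{6} + v_{9}  ⟹  sig = (2; 1,1,1)
  • {1,10}:  v_{1} + v_{10} = v_{6} + v_{8} + v_{9}  ⟹  sig = (2; 1,1,1)
  • {1,7}:  v_{1} + v_{7} = 2·v_{6} + v_{9}  ⟹  sig = (2; 1,2)
  • {1,2}:  v_{1} + v_{2} = 2·v_{5} + 2·v_{6} + v_{9}  ⟹  sig = (2; 1,2,2)
  • {2,7}:  v_{2} + v_{7} = 2·v_{3} + 2·v_{6}  ⟹  sig = (2; 2,2)
  • {4,6,9}:  v_{4} + v_{6} + v_{9} = 0  ⟹  sig = (3; —)
  • {3,5,6}:  v_{3} + v_{5} + v_{6} = v_{2}  ⟹  sig = (3; 1)
  • {3,6,10}:  v_{3} + v_{6} + v_{10} = v_{7}  ⟹  sig = (3; 1)
  • {2,4,9}:  v_{2} + v_{4} + v_{9} = v_{3} + v_{5}  ⟹  sig = (3; 1,1)
  • {4,7,9}:  v_{4} + v_{7} + v_{9} = v_{3} + v_{10}  ⟹  sig = (3; 1,1)
  • {5,6,8,9}:  v_{5} + v_{6} + v_{8} + v_{9} = v_{1}  ⟹  sig = (4; 1)

Signatures (|P|; sorted positive RHS coefficients), sorted:
{ (2; —) ×2,  (2; 1,1) ×5,  (2; 1,1,1) ×2,  (2; 1,2),  (2; 1,2,2),  (2; 2,2),  (3; —),  (3; 1) ×2,  (3; 1,1) ×2,  (4; 1) }


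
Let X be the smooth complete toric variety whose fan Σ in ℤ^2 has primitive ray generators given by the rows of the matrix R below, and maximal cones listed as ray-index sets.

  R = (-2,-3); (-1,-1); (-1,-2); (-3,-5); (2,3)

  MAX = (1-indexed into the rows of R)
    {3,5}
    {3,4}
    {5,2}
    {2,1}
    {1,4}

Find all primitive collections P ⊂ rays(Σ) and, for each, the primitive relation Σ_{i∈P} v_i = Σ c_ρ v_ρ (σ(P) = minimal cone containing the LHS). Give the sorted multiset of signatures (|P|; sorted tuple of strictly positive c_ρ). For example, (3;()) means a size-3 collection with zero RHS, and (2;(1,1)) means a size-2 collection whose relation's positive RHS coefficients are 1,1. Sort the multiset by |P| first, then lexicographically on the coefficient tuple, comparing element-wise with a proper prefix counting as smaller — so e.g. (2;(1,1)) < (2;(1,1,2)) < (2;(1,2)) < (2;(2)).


Primitive collections (5):

  • {1,5}:  v_{1} + v_{5} = 0 — sig = (2;())
  • {1,3}:  v_{1} + v_{3} = v_{4} — sig = (2;(1))
  • {2,3}:  v_{2} + v_{3} = v_{1} — sig = (2;(1))
  • {4,5}:  v_{4} + v_{5} = v_{3} — sig = (2;(1))
  • {2,4}:  v_{2} + v_{4} = 2·v_{1} — sig = (2;(2))

Signatures (|P|; sorted positive RHS coefficients), sorted:
{ (2;()),  (2;(1)) ×3,  (2;(2)) }


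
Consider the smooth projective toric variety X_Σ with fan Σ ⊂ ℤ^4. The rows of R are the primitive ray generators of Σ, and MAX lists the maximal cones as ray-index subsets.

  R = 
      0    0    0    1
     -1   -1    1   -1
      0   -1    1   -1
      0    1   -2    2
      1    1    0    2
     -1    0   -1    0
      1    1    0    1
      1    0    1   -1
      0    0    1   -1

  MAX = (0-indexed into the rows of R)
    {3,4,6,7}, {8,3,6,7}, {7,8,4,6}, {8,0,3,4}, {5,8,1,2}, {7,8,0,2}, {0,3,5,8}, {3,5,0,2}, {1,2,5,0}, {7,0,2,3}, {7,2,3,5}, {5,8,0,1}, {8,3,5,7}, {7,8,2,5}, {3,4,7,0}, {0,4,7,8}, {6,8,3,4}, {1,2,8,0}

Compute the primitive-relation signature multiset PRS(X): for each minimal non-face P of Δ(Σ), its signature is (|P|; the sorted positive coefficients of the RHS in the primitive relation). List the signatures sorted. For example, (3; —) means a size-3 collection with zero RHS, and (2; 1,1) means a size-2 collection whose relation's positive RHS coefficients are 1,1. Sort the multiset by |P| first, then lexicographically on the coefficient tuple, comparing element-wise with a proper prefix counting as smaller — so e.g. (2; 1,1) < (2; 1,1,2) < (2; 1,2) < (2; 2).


The 14 primitive collections of Σ (r=9, n=4):

  P={0,6}:  v_{0} + v_{6} = v_{4} ; sig = (2; 1)
  P={1,3}:  v_{1} + v_{3} = v_{0} + v_{5} ; sig = (2; 1,1)
  P={1,6}:  v_{1} + v_{6} = v_{0} + v_{8} ; sig = (2; 1,1)
  P={1,7}:  v_{1} + v_{7} = v_{2} + v_{8} ; sig = (2; 1,1)
  P={2,6}:  v_{2} + v_{6} = v_{0} + v_{7} ; sig = (2; 1,1)
  P={5,6}:  v_{5} + v_{6} = v_{3} + v_{8} ; sig = (2; 1,1)
  P={4,5}:  v_{4} + v_{5} = v_{0} + v_{3} + v_{8} ; sig = (2; 1,1,1)
  P={1,4}:  v_{1} + v_{4} = 2·v_{0} + v_{8} ; sig = (2; 1,2)
  P={2,4}:  v_{2} + v_{4} = 2·v_{0} + v_{7} ; sig = (2; 1,2)
  P={0,5,7}:  v_{0} + v_{5} + v_{7} = 0 ; sig = (3; —)
  P={2,3,8}:  v_{2} + v_{3} + v_{8} = 0 ; sig = (3; —)
  P={0,2,5,8}:  v_{0} + v_{2} + v_{5} + v_{8} = v_{1} ; sig = (4; 1)
  P={0,3,7,8}:  v_{0} + v_{3} + v_{7} + v_{8} = v_{6} ; sig = (4; 1)
  P={3,4,7,8}:  v_{3} + v_{4} + v_{7} + v_{8} = 2·v_{6} ; sig = (4; 2)

Signatures (|P|; sorted positive RHS coefficients), sorted:
    |P|=2: 9 collections, coeffs (1), (1,1), (1,1), (1,1), (1,1), (1,1), (1,1,1), (1,2), (1,2)
    |P|=3: 2 collections, coeffs (), ()
    |P|=4: 3 collections, coeffs (1), (1), (2)


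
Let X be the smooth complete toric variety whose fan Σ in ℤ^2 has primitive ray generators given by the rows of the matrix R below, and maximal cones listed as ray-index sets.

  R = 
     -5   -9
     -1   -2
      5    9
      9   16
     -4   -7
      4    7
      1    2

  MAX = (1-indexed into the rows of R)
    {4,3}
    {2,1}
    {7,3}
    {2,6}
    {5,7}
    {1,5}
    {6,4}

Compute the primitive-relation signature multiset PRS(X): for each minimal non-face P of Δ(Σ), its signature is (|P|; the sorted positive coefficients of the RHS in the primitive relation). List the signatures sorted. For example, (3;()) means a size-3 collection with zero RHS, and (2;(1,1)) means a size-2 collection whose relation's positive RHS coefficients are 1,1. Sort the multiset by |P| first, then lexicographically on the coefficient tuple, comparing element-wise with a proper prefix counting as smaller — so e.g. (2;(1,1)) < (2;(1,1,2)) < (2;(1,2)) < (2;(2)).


|primitive collections| = 14. Relations:

  P={1,3}:  v_{1} + v_{3} = 0  →  sig = (2;())
  P={2,7}:  v_{2} + v_{7} = 0  →  sig = (2;())
  P={5,6}:  v_{5} + v_{6} = 0  →  sig = (2;())
  P={1,4}:  v_{1} + v_{4} = v_{6}  →  sig = (2;(1))
  P={1,6}:  v_{1} + v_{6} = v_{2}  →  sig = (2;(1))
  P={1,7}:  v_{1} + v_{7} = v_{5}  →  sig = (2;(1))
  P={2,3}:  v_{2} + v_{3} = v_{6}  →  sig = (2;(1))
  P={2,5}:  v_{2} + v_{5} = v_{1}  →  sig = (2;(1))
  P={3,5}:  v_{3} + v_{5} = v_{7}  →  sig = (2;(1))
  P={3,6}:  v_{3} + v_{6} = v_{4}  →  sig = (2;(1))
  P={4,5}:  v_{4} + v_{5} = v_{3}  →  sig = (2;(1))
  P={6,7}:  v_{6} + v_{7} = v_{3}  →  sig = (2;(1))
  P={2,4}:  v_{2} + v_{4} = 2·v_{6}  →  sig = (2;(2))
  P={4,7}:  v_{4} + v_{7} = 2·v_{3}  →  sig = (2;(2))

so the primitive-relation signature multiset is
[(2;()), (2;()), (2;()), (2;(1)), (2;(1)), (2;(1)), (2;(1)), (2;(1)), (2;(1)), (2;(1)), (2;(1)), (2;(1)), (2;(2)), (2;(2))]


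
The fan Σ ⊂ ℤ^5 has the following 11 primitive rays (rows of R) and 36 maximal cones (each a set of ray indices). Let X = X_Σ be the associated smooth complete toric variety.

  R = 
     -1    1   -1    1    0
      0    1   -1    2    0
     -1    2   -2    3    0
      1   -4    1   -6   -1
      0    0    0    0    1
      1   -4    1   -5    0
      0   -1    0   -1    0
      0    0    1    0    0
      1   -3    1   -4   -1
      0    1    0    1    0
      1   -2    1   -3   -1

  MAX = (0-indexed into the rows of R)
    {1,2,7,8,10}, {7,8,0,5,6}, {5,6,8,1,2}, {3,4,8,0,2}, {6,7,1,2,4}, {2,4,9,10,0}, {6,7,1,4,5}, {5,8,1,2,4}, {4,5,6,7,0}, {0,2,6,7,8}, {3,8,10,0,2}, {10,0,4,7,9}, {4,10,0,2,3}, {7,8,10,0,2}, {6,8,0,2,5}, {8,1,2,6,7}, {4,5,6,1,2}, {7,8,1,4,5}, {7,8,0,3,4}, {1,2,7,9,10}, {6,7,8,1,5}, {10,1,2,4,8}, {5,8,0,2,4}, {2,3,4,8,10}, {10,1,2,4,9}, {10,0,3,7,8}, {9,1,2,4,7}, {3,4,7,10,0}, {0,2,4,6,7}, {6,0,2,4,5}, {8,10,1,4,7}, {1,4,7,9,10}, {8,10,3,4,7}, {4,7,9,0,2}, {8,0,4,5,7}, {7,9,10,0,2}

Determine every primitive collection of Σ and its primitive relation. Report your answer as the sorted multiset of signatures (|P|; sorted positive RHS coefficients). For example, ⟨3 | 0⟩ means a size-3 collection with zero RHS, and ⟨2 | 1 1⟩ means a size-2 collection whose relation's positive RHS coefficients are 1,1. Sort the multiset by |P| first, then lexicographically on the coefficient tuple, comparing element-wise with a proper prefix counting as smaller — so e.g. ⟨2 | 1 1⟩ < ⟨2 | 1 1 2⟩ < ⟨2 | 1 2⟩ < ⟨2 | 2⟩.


Σ has 16 primitive collections:

  {6,9}:  v_{6} + v_{9} = 0  →  sig = ⟨2 | 0⟩
  {0,1}:  v_{0} + v_{1} = v_{2}  →  sig = ⟨2 | 1⟩
  {6,10}:  v_{6} + v_{10} = v_{8}  →  sig = ⟨2 | 1⟩
  {8,9}:  v_{8} + v_{9} = v_{10}  →  sig = ⟨2 | 1⟩
  {5,9}:  v_{5} + v_{9} = v_{4} + v_{8}  →  sig = ⟨2 | 1 1⟩
  {1,3}:  v_{1} + v_{3} = v_{2} + v_{4} + v_{8} + v_{10}  →  sig = ⟨2 | 1 1 1 1⟩
  {3,6}:  v_{3} + v_{6} = v_{0} + v_{4} + 2·v_{8}  →  sig = ⟨2 | 1 1 2⟩
  {3,9}:  v_{3} + v_{9} = v_{0} + v_{4} + 2·v_{10}  →  sig = ⟨2 | 1 1 2⟩
  {5,10}:  v_{5} + v_{10} = v_{4} + 2·v_{8}  →  sig = ⟨2 | 1 2⟩
  {3,5}:  v_{3} + v_{5} = v_{0} + 2·v_{4} + 3·v_{8}  →  sig = ⟨2 | 1 2 3⟩
  {4,6,8}:  v_{4} + v_{6} + v_{8} = v_{5}  →  sig = ⟨3 | 1⟩
  {2,3,7}:  v_{2} + v_{3} + v_{7} = v_{0} + v_{8}  →  sig = ⟨3 | 1 1⟩
  {2,5,7}:  v_{2} + v_{5} + v_{7} = 2·v_{6}  →  sig = ⟨3 | 2⟩
  {2,4,7,10}:  v_{2} + v_{4} + v_{7} + v_{10} = 0  →  sig = ⟨4 | 0⟩
  {0,4,8,10}:  v_{0} + v_{4} + v_{8} + v_{10} = v_{3}  →  sig = ⟨4 | 1⟩
  {2,4,7,8}:  v_{2} + v_{4} + v_{7} + v_{8} = v_{6}  →  sig = ⟨4 | 1⟩

Hence PRS(X_Σ) =
    ⟨2 | 0⟩
    ⟨2 | 1⟩
    ⟨2 | 1⟩
    ⟨2 | 1⟩
    ⟨2 | 1 1⟩
    ⟨2 | 1 1 1 1⟩
    ⟨2 | 1 1 2⟩
    ⟨2 | 1 1 2⟩
    ⟨2 | 1 2⟩
    ⟨2 | 1 2 3⟩
    ⟨3 | 1⟩
    ⟨3 | 1 1⟩
    ⟨3 | 2⟩
    ⟨4 | 0⟩
    ⟨4 | 1⟩
    ⟨4 | 1⟩


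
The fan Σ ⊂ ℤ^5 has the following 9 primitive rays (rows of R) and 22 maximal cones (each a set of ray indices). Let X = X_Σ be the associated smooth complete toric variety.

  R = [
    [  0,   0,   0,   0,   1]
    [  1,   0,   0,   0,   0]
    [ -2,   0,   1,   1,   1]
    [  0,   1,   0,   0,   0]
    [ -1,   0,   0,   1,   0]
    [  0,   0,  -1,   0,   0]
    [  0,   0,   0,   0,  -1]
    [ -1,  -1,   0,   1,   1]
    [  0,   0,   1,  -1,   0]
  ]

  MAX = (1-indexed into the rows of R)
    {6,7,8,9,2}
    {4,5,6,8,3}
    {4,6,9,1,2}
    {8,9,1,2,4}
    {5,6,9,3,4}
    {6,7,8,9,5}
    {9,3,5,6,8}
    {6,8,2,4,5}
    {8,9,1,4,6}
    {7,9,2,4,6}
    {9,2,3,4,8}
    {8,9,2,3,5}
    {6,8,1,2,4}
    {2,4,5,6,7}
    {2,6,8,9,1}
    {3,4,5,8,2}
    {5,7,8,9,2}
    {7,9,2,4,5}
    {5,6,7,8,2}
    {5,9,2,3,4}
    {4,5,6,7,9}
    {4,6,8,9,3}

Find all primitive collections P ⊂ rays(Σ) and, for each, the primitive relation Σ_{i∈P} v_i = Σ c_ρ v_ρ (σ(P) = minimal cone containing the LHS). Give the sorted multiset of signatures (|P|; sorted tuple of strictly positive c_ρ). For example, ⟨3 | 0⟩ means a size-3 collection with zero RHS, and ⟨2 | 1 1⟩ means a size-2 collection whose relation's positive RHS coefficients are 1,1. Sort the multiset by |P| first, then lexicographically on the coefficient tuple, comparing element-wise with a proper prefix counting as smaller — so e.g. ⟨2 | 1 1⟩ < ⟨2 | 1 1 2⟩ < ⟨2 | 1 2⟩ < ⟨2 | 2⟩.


|primitive collections| = 9. Relations:

  P={1,7}:  v_{1} + v_{7} = 0  ⇒ sig = ⟨2 | 0⟩
  P={1,5}:  v_{1} + v_{5} = v_{4} + v_{8}  ⇒ sig = ⟨2 | 1 1⟩
  P={3,7}:  v_{3} + v_{7} = 2·v_{5} + v_{9}  ⇒ sig = ⟨2 | 1 2⟩
  P={1,3}:  v_{1} + v_{3} = 2·v_{4} + 2·v_{8} + v_{9}  ⇒ sig = ⟨2 | 1 2 2⟩
  P={4,7,8}:  v_{4} + v_{7} + v_{8} = v_{5}  ⇒ sig = ⟨3 | 1⟩
  P={2,3,6}:  v_{2} + v_{3} + v_{6} = v_{4} + v_{8}  ⇒ sig = ⟨3 | 1 1⟩
  P={2,5,6,9}:  v_{2} + v_{5} + v_{6} + v_{9} = 0  ⇒ sig = ⟨4 | 0⟩
  P={4,5,8,9}:  v_{4} + v_{5} + v_{8} + v_{9} = v_{3}  ⇒ sig = ⟨4 | 1⟩
  P={2,4,6,8,9}:  v_{2} + v_{4} + v_{6} + v_{8} + v_{9} = v_{1}  ⇒ sig = ⟨5 | 1⟩

Hence PRS(X_Σ) =
{ ⟨2 | 0⟩,  ⟨2 | 1 1⟩,  ⟨2 | 1 2⟩,  ⟨2 | 1 2 2⟩,  ⟨3 | 1⟩,  ⟨3 | 1 1⟩,  ⟨4 | 0⟩,  ⟨4 | 1⟩,  ⟨5 | 1⟩ }
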